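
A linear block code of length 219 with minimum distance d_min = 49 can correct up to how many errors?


Correction capability = floor((d-1)/2) = floor((49-1)/2) = 24

24 errors


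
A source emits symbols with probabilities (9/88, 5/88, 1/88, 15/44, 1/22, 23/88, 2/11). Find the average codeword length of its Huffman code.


Huffman construction (repeatedly merge the two least-probable nodes; each merge adds 1 bit to every symbol beneath it): 1/88 + 1/22 = 5/88; 5/88 + 5/88 = 5/44; 9/88 + 5/44 = 19/88; 2/11 + 19/88 = 35/88; 23/88 + 15/44 = 53/88; 35/88 + 53/88 = 1. Resulting codeword lengths (in the order the probabilities were given): (3, 4, 5, 2, 5, 2, 2). L_avg = sum(p_i * l_i) = 9/88*3 + 5/88*4 + 1/88*5 + 15/44*2 + 1/22*5 + 23/88*2 + 2/11*2 = 105/44 = 2.3864

2.3864 bits


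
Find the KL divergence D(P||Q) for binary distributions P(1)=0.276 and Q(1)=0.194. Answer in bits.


KL = p*log2(p/q) + (1-p)*log2((1-p)/(1-q)) = 0.276*log2(0.276/0.194) + 0.724*log2(0.724/0.806) = 0.0283

0.0283 bits


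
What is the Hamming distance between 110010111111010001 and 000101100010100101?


Count differing positions: ^ ^ . ^ ^ ^ . ^ ^ ^ . ^ ^ ^ . ^ . . = 12 differences

12


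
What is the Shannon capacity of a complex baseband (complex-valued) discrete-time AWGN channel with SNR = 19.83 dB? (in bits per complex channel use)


SNR_linear = 10^(19.83/10) = 96.1612; C = log2(1 + SNR_linear) = log2(1 + 96.1612) = 6.6023

6.6023 bits/channel use


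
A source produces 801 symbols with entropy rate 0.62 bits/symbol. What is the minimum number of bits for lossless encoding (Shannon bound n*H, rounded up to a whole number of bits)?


Minimum bits >= n * H = 801 * 0.62 = 496.62, rounded up to a whole number of bits = 497

497 bits


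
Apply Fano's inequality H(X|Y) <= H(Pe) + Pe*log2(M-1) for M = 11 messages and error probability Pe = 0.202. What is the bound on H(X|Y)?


H(Pe) = -Pe*log2(Pe) - (1-Pe)*log2(1-Pe) = -0.202*log2(0.202) - 0.798*log2(0.798) = 0.466130 + 0.259780 = 0.7259. Pe*log2(M-1) = 0.202*log2(10) = 0.671029. Bound = H(Pe) + Pe*log2(M-1) = 0.466130 + 0.259780 + 0.671029 = 1.3969

1.3969 bits


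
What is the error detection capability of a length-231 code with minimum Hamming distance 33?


Detection capability = d_min - 1 = 33 - 1 = 32

32 errors


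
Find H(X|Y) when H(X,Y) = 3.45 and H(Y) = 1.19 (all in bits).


H(X|Y) = H(X,Y) - H(Y) = 3.45 - 1.19 = 2.26

2.26 bits


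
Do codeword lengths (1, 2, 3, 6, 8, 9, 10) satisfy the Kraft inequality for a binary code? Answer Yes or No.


Kraft sum = sum(2^(-l_i)) = 0.8975, need <= 1. Result: satisfied (a binary prefix-free code with these lengths exists)

Yes


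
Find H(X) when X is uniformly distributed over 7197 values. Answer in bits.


H = log2(n) = log2(7197) = 12.8132

12.8132 bits


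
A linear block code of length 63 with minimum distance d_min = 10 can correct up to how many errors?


Correction capability = floor((d-1)/2) = floor((10-1)/2) = 4

4 errors


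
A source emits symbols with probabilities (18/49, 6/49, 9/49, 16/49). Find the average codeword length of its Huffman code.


Huffman construction (repeatedly merge the two least-probable nodes; each merge adds 1 bit to every symbol beneath it): 6/49 + 9/49 = 15/49; 15/49 + 16/49 = 31/49; 18/49 + 31/49 = 1. Resulting codeword lengths (in the order the probabilities were given): (1, 3, 3, 2). L_avg = sum(p_i * l_i) = 18/49*1 + 6/49*3 + 9/49*3 + 16/49*2 = 95/49 = 1.9388

1.9388 bits


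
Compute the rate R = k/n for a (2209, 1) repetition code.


Rate = k/n = 1/2209

1/2209


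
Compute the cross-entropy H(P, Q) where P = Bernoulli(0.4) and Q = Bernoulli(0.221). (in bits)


H(P,Q) = -p*log2(q) - (1-p)*log2(1-q). -0.4*log2(0.221) = 0.871153; -0.6*log2(0.779) = 0.216183. H(P,Q) = 0.871153 + 0.216183 = 1.0873

1.0873 bits


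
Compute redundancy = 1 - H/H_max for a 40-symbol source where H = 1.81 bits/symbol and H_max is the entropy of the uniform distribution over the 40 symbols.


H_max = log2(K) = log2(40) = 5.3219 bits/symbol. Redundancy = 1 - H/H_max = 1 - 1.81/5.3219 = 1 - 0.3401 = 0.6599

0.6599


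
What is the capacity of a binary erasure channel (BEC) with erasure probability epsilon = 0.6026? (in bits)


C = 1 - epsilon = 1 - 0.6026 = 0.3974

0.3974 bits


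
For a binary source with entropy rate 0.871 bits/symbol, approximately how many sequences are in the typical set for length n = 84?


log2|A_typical| = nH = 84 * 0.871 = 73.164, so |A_typical| ~ 2^73.164 = 1.058e+22

1.058e+22


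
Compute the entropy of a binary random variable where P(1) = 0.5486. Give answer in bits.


H = -p*log2(p) - (1-p)*log2(1-p). -0.5486*log2(0.5486) = 0.475183; -0.4514*log2(0.4514) = 0.517991. H = 0.475183 + 0.517991 = 0.9932

0.9932 bits


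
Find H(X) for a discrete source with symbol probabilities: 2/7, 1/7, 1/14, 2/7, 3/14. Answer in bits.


H = -sum(p_i * log2(p_i)). Terms: -(2/7)*log2(2/7) = 0.516387; -(1/7)*log2(1/7) = 0.401051; -(1/14)*log2(1/14) = 0.271954; -(2/7)*log2(2/7) = 0.516387; -(3/14)*log2(3/14) = 0.476227. H = 0.516387 + 0.401051 + 0.271954 + 0.516387 + 0.476227 = 2.182

2.182 bits


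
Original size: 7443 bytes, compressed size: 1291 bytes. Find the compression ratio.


Ratio = original / compressed = 7443 / 1291 = 5.7653

5.7653


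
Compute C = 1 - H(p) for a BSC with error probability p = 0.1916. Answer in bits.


H(p) = -p*log2(p) - (1-p)*log2(1-p) = -0.1916*log2(0.1916) - 0.8084*log2(0.8084) = 0.456742 + 0.248065 = 0.7048. C = 1 - H(p) = 1 - 0.7048 = 0.2952

0.2952 bits


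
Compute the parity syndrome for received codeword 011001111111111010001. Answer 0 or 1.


Syndrome = XOR of all bits = 0 XOR 1 XOR 1 XOR 0 XOR 0 XOR 1 XOR 1 XOR 1 XOR 1 XOR 1 XOR 1 XOR 1 XOR 1 XOR 1 XOR 1 XOR 0 XOR 1 XOR 0 XOR 0 XOR 0 XOR 1 = 0

0


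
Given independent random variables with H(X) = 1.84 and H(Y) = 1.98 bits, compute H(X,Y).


For independent variables, H(X,Y) = H(X) + H(Y) = 1.84 + 1.98 = 3.82

3.82 bits


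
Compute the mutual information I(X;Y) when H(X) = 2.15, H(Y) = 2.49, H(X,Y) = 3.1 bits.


I(X;Y) = H(X) + H(Y) - H(X,Y) = 2.15 + 2.49 - 3.1 = 1.54

1.54 bits


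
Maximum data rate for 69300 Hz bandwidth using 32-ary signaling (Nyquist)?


Rate = 2 * B * log2(M) = 2 * 69300 * 5.0 = 693000.0

693000.0 bps


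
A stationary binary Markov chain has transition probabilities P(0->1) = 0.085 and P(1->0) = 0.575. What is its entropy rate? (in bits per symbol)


Stationary distribution: pi_0 = p10/(p01+p10) = 0.8712, pi_1 = 0.1288. Entropy rate H' = pi_0*H(p01) + pi_1*H(p10) = 0.8712*0.4196 + 0.1288*0.9837 = 0.4922

0.4922 bits/symbol


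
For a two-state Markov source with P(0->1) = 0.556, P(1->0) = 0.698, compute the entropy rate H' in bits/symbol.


Stationary distribution: pi_0 = p10/(p01+p10) = 0.5566, pi_1 = 0.4434. Entropy rate H' = pi_0*H(p01) + pi_1*H(p10) = 0.5566*0.9909 + 0.4434*0.8837 = 0.9434

0.9434 bits/symbol


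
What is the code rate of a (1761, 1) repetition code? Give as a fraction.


Rate = k/n = 1/1761

1/1761


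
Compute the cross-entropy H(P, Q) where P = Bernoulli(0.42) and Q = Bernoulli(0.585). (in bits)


H(P,Q) = -p*log2(q) - (1-p)*log2(1-q). -0.42*log2(0.585) = 0.324866; -0.58*log2(0.415) = 0.735914. H(P,Q) = 0.324866 + 0.735914 = 1.0608

1.0608 bits


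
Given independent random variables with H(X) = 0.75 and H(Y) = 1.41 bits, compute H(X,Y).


For independent variables, H(X,Y) = H(X) + H(Y) = 0.75 + 1.41 = 2.16

2.16 bits


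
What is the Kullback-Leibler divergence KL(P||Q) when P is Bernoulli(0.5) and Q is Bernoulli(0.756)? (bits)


KL = p*log2(p/q) + (1-p)*log2((1-p)/(1-q)) = 0.5*log2(0.5/0.756) + 0.5*log2(0.5/0.244) = 0.2193

0.2193 bits


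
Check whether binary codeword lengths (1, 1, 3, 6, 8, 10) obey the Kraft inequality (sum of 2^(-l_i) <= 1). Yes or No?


Kraft sum = sum(2^(-l_i)) = 1.1455, need <= 1. Result: violated (a binary prefix-free code with these lengths cannot exist)

No


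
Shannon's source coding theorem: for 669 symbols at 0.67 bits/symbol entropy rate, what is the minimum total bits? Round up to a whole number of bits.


Minimum bits >= n * H = 669 * 0.67 = 448.23, rounded up to a whole number of bits = 449

449 bits


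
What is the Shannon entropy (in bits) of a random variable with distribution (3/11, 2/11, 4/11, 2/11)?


H = -sum(p_i * log2(p_i)). Terms: -(3/11)*log2(3/11) = 0.511219; -(2/11)*log2(2/11) = 0.447169; -(4/11)*log2(4/11) = 0.530702; -(2/11)*log2(2/11) = 0.447169. H = 0.511219 + 0.447169 + 0.530702 + 0.447169 = 1.9363

1.9363 bits


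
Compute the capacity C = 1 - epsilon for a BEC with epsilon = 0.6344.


C = 1 - epsilon = 1 - 0.6344 = 0.3656

0.3656 bits


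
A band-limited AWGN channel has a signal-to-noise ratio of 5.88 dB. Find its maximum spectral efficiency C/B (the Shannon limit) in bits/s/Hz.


SNR_linear = 10^(5.88/10) = 3.8726; C/B = log2(1 + SNR_linear) = log2(1 + 3.8726) = 2.2847

2.2847 bits/s/Hz


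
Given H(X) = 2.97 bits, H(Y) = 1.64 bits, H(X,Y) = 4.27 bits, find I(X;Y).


I(X;Y) = H(X) + H(Y) - H(X,Y) = 2.97 + 1.64 - 4.27 = 0.34

0.34 bits


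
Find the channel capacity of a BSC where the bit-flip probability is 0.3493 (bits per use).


H(p) = -p*log2(p) - (1-p)*log2(1-p) = -0.3493*log2(0.3493) - 0.6507*log2(0.6507) = 0.530049 + 0.403392 = 0.9334. C = 1 - H(p) = 1 - 0.9334 = 0.0666

0.0666 bits


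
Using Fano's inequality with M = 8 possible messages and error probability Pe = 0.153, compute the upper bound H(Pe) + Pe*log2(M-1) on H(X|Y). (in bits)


H(Pe) = -Pe*log2(Pe) - (1-Pe)*log2(1-Pe) = -0.153*log2(0.153) - 0.847*log2(0.847) = 0.414385 + 0.202913 = 0.6173. Pe*log2(M-1) = 0.153*log2(7) = 0.429525. Bound = H(Pe) + Pe*log2(M-1) = 0.414385 + 0.202913 + 0.429525 = 1.0468

1.0468 bits


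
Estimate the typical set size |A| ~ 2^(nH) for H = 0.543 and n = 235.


log2|A_typical| = nH = 235 * 0.543 = 127.605, so |A_typical| ~ 2^127.605 = 2.588e+38

2.588e+38


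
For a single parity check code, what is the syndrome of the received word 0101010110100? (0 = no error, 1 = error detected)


Syndrome = XOR of all bits = 0 XOR 1 XOR 0 XOR 1 XOR 0 XOR 1 XOR 0 XOR 1 XOR 1 XOR 0 XOR 1 XOR 0 XOR 0 = 0

0


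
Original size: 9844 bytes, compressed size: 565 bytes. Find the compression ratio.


Ratio = original / compressed = 9844 / 565 = 17.423

17.423


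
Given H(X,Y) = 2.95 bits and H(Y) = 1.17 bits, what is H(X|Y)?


H(X|Y) = H(X,Y) - H(Y) = 2.95 - 1.17 = 1.78

1.78 bits


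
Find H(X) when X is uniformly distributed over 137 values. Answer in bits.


H = log2(n) = log2(137) = 7.098

7.098 bits


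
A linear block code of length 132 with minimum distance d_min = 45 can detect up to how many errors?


Detection capability = d_min - 1 = 45 - 1 = 44

44 errors


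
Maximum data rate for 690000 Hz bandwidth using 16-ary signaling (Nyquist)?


Rate = 2 * B * log2(M) = 2 * 690000 * 4.0 = 5520000.0

5520000.0 bps


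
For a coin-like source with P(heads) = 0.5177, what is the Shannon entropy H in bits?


H = -p*log2(p) - (1-p)*log2(1-p). -0.5177*log2(0.5177) = 0.491718; -0.4823*log2(0.4823) = 0.507378. H = 0.491718 + 0.507378 = 0.9991

0.9991 bits


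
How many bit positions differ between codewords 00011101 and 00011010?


Count differing positions: . . . . . ^ ^ ^ = 3 differences

3


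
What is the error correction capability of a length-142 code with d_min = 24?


Correction capability = floor((d-1)/2) = floor((24-1)/2) = 11

11 errors


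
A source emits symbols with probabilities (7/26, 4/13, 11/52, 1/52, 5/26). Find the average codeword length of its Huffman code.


Huffman construction (repeatedly merge the two least-probable nodes; each merge adds 1 bit to every symbol beneath it): 1/52 + 5/26 = 11/52; 11/52 + 11/52 = 11/26; 7/26 + 4/13 = 15/26; 11/26 + 15/26 = 1. Resulting codeword lengths (in the order the probabilities were given): (2, 2, 2, 3, 3). L_avg = sum(p_i * l_i) = 7/26*2 + 4/13*2 + 11/52*2 + 1/52*3 + 5/26*3 = 115/52 = 2.2115

2.2115 bits


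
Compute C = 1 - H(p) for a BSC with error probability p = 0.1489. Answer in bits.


H(p) = -p*log2(p) - (1-p)*log2(1-p) = -0.1489*log2(0.1489) - 0.8511*log2(0.8511) = 0.409115 + 0.197965 = 0.6071. C = 1 - H(p) = 1 - 0.6071 = 0.3929

0.3929 bits


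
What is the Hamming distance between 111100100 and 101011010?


Count differing positions: . ^ . ^ ^ ^ ^ ^ . = 6 differences

6


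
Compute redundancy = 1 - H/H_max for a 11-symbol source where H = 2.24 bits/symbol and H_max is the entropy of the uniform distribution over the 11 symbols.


H_max = log2(K) = log2(11) = 3.4594 bits/symbol. Redundancy = 1 - H/H_max = 1 - 2.24/3.4594 = 1 - 0.6475 = 0.3525

0.3525


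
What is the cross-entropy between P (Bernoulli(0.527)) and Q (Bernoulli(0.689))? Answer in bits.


H(P,Q) = -p*log2(q) - (1-p)*log2(1-q). -0.527*log2(0.689) = 0.283223; -0.473*log2(0.311) = 0.797011. H(P,Q) = 0.283223 + 0.797011 = 1.0802

1.0802 bits


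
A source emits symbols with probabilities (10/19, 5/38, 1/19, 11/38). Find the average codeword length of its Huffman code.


Huffman construction (repeatedly merge the two least-probable nodes; each merge adds 1 bit to every symbol beneath it): 1/19 + 5/38 = 7/38; 7/38 + 11/38 = 9/19; 9/19 + 10/19 = 1. Resulting codeword lengths (in the order the probabilities were given): (1, 3, 3, 2). L_avg = sum(p_i * l_i) = 10/19*1 + 5/38*3 + 1/19*3 + 11/38*2 = 63/38 = 1.6579

1.6579 bits


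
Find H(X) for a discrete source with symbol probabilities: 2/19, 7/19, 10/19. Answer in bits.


H = -sum(p_i * log2(p_i)). Terms: -(2/19)*log2(2/19) = 0.341887; -(7/19)*log2(7/19) = 0.530737; -(10/19)*log2(10/19) = 0.487368. H = 0.341887 + 0.530737 + 0.487368 = 1.36

1.36 bits


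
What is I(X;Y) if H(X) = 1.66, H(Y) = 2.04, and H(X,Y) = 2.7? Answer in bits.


I(X;Y) = H(X) + H(Y) - H(X,Y) = 1.66 + 2.04 - 2.7 = 1.0

1.0 bits


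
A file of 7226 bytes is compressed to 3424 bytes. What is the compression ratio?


Ratio = original / compressed = 7226 / 3424 = 2.1104

2.1104


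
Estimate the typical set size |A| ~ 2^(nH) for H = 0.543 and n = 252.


log2|A_typical| = nH = 252 * 0.543 = 136.836, so |A_typical| ~ 2^136.836 = 1.555e+41

1.555e+41


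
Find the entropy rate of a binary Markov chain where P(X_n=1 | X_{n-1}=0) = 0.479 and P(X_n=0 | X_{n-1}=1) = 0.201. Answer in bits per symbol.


Stationary distribution: pi_0 = p10/(p01+p10) = 0.2956, pi_1 = 0.7044. Entropy rate H' = pi_0*H(p01) + pi_1*H(p10) = 0.2956*0.9987 + 0.7044*0.7239 = 0.8052

0.8052 bits/symbol


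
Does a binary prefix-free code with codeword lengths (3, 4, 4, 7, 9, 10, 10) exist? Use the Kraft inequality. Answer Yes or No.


Kraft sum = sum(2^(-l_i)) = 0.2617, need <= 1. Result: satisfied (a binary prefix-free code with these lengths exists)

Yes


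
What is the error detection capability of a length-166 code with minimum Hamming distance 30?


Detection capability = d_min - 1 = 30 - 1 = 29

29 errors


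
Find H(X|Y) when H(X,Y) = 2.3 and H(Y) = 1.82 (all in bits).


H(X|Y) = H(X,Y) - H(Y) = 2.3 - 1.82 = 0.48

0.48 bits


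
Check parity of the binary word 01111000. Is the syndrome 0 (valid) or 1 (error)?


Syndrome = XOR of all bits = 0 XOR 1 XOR 1 XOR 1 XOR 1 XOR 0 XOR 0 XOR 0 = 0

0


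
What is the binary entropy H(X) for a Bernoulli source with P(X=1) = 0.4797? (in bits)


H = -p*log2(p) - (1-p)*log2(1-p). -0.4797*log2(0.4797) = 0.508384; -0.5203*log2(0.5203) = 0.490427. H = 0.508384 + 0.490427 = 0.9988

0.9988 bits


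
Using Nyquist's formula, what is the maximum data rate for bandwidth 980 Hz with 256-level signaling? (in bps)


Rate = 2 * B * log2(M) = 2 * 980 * 8.0 = 15680.0

15680.0 bps


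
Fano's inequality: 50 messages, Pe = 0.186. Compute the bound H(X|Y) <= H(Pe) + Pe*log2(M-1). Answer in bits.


H(Pe) = -Pe*log2(Pe) - (1-Pe)*log2(1-Pe) = -0.186*log2(0.186) - 0.814*log2(0.814) = 0.451352 + 0.241676 = 0.693. Pe*log2(M-1) = 0.186*log2(49) = 1.044336. Bound = H(Pe) + Pe*log2(M-1) = 0.451352 + 0.241676 + 1.044336 = 1.7374

1.7374 bits


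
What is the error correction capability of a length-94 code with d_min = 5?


Correction capability = floor((d-1)/2) = floor((5-1)/2) = 2

2 errors


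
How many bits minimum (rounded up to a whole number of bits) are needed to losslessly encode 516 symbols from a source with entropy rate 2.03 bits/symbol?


Minimum bits >= n * H = 516 * 2.03 = 1047.48, rounded up to a whole number of bits = 1048

1048 bits


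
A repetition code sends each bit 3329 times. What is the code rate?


Rate = k/n = 1/3329

1/3329


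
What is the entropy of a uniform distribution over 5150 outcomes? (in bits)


H = log2(n) = log2(5150) = 12.3304

12.3304 bits


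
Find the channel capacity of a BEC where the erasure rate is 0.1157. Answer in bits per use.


C = 1 - epsilon = 1 - 0.1157 = 0.8843

0.8843 bits


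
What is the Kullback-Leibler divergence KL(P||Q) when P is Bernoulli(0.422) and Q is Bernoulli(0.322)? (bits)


KL = p*log2(p/q) + (1-p)*log2((1-p)/(1-q)) = 0.422*log2(0.422/0.322) + 0.578*log2(0.578/0.678) = 0.0316

0.0316 bits


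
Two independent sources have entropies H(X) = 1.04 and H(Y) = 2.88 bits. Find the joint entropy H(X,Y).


For independent variables, H(X,Y) = H(X) + H(Y) = 1.04 + 2.88 = 3.92

3.92 bits


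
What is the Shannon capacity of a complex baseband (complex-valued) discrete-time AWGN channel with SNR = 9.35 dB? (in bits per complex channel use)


SNR_linear = 10^(9.35/10) = 8.6099; C = log2(1 + SNR_linear) = log2(1 + 8.6099) = 3.2645

3.2645 bits/channel use


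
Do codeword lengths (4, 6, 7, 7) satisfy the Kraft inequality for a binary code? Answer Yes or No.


Kraft sum = sum(2^(-l_i)) = 0.0938, need <= 1. Result: satisfied (a binary prefix-free code with these lengths exists)

Yes


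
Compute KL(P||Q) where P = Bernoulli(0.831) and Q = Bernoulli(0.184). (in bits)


KL = p*log2(p/q) + (1-p)*log2((1-p)/(1-q)) = 0.831*log2(0.831/0.184) + 0.169*log2(0.169/0.816) = 1.4237

1.4237 bits


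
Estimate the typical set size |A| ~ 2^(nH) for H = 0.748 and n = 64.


log2|A_typical| = nH = 64 * 0.748 = 47.872, so |A_typical| ~ 2^47.872 = 2.576e+14

2.576e+14


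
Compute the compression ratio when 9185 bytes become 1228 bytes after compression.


Ratio = original / compressed = 9185 / 1228 = 7.4796

7.4796


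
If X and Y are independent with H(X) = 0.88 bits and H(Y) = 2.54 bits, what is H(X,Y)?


For independent variables, H(X,Y) = H(X) + H(Y) = 0.88 + 2.54 = 3.42

3.42 bits


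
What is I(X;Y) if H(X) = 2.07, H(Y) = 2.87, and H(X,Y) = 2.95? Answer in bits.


I(X;Y) = H(X) + H(Y) - H(X,Y) = 2.07 + 2.87 - 2.95 = 1.99

1.99 bits


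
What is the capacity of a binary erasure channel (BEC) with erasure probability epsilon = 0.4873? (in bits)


C = 1 - epsilon = 1 - 0.4873 = 0.5127

0.5127 bits


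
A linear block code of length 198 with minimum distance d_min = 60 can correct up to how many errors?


Correction capability = floor((d-1)/2) = floor((60-1)/2) = 29

29 errors


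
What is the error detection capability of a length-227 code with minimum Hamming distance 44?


Detection capability = d_min - 1 = 44 - 1 = 43

43 errors


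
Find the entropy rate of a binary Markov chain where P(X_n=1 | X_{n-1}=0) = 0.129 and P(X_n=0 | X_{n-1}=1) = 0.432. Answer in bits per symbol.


Stationary distribution: pi_0 = p10/(p01+p10) = 0.7701, pi_1 = 0.2299. Entropy rate H' = pi_0*H(p01) + pi_1*H(p10) = 0.7701*0.5547 + 0.2299*0.9866 = 0.654

0.654 bits/symbol


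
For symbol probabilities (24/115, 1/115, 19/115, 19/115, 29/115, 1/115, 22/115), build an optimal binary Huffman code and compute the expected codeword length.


Huffman construction (repeatedly merge the two least-probable nodes; each merge adds 1 bit to every symbol beneath it): 1/115 + 1/115 = 2/115; 2/115 + 19/115 = 21/115; 19/115 + 21/115 = 8/23; 22/115 + 24/115 = 2/5; 29/115 + 8/23 = 3/5; 2/5 + 3/5 = 1. Resulting codeword lengths (in the order the probabilities were given): (2, 5, 4, 3, 2, 5, 2). L_avg = sum(p_i * l_i) = 24/115*2 + 1/115*5 + 19/115*4 + 19/115*3 + 29/115*2 + 1/115*5 + 22/115*2 = 293/115 = 2.5478

2.5478 bits


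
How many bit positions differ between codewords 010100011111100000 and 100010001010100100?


Count differing positions: ^ ^ . ^ ^ . . ^ . ^ . ^ . . . ^ . . = 8 differences

8


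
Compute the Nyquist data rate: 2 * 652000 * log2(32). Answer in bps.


Rate = 2 * B * log2(M) = 2 * 652000 * 5.0 = 6520000.0

6520000.0 bps


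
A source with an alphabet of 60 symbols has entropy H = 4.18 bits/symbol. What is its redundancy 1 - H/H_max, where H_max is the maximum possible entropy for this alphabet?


H_max = log2(K) = log2(60) = 5.9069 bits/symbol. Redundancy = 1 - H/H_max = 1 - 4.18/5.9069 = 1 - 0.7076 = 0.2924

0.2924


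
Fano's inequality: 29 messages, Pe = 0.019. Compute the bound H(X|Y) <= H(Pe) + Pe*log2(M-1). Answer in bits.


H(Pe) = -Pe*log2(Pe) - (1-Pe)*log2(1-Pe) = -0.019*log2(0.019) - 0.981*log2(0.981) = 0.108639 + 0.027149 = 0.1358. Pe*log2(M-1) = 0.019*log2(28) = 0.091340. Bound = H(Pe) + Pe*log2(M-1) = 0.108639 + 0.027149 + 0.091340 = 0.2271

0.2271 bits


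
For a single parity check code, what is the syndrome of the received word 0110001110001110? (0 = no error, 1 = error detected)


Syndrome = XOR of all bits = 0 XOR 1 XOR 1 XOR 0 XOR 0 XOR 0 XOR 1 XOR 1 XOR 1 XOR 0 XOR 0 XOR 0 XOR 1 XOR 1 XOR 1 XOR 0 = 0

0


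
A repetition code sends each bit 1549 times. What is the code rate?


Rate = k/n = 1/1549

1/1549


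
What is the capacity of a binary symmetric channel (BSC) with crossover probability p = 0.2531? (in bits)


H(p) = -p*log2(p) - (1-p)*log2(1-p) = -0.2531*log2(0.2531) - 0.7469*log2(0.7469) = 0.501700 + 0.314455 = 0.8162. C = 1 - H(p) = 1 - 0.8162 = 0.1838

0.1838 bits


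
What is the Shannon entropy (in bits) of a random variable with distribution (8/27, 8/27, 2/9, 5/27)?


H = -sum(p_i * log2(p_i)). Terms: -(8/27)*log2(8/27) = 0.519967; -(8/27)*log2(8/27) = 0.519967; -(2/9)*log2(2/9) = 0.482206; -(5/27)*log2(5/27) = 0.450548. H = 0.519967 + 0.519967 + 0.482206 + 0.450548 = 1.9727

1.9727 bits


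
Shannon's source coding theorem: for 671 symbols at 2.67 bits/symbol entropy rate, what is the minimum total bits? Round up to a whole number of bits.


Minimum bits >= n * H = 671 * 2.67 = 1791.57, rounded up to a whole number of bits = 1792

1792 bits


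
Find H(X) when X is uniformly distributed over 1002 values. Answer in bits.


H = log2(n) = log2(1002) = 9.9687

9.9687 bits


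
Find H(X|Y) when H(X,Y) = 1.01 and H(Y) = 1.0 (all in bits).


H(X|Y) = H(X,Y) - H(Y) = 1.01 - 1.0 = 0.01

0.01 bits


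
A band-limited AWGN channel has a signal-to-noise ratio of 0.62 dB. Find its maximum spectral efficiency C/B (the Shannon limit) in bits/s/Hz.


SNR_linear = 10^(0.62/10) = 1.1535; C/B = log2(1 + SNR_linear) = log2(1 + 1.1535) = 1.1067

1.1067 bits/s/Hz


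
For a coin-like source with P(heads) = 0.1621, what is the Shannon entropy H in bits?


H = -p*log2(p) - (1-p)*log2(1-p). -0.1621*log2(0.1621) = 0.425520; -0.8379*log2(0.8379) = 0.213790. H = 0.425520 + 0.213790 = 0.6393

0.6393 bits


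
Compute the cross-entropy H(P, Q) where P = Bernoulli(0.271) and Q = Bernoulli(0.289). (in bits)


H(P,Q) = -p*log2(q) - (1-p)*log2(1-q). -0.271*log2(0.289) = 0.485323; -0.729*log2(0.711) = 0.358725. H(P,Q) = 0.485323 + 0.358725 = 0.844

0.844 bits


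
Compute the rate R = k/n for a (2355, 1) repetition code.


Rate = k/n = 1/2355

1/2355


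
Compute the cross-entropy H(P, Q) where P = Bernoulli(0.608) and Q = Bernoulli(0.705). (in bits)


H(P,Q) = -p*log2(q) - (1-p)*log2(1-q). -0.608*log2(0.705) = 0.306617; -0.392*log2(0.295) = 0.690396. H(P,Q) = 0.306617 + 0.690396 = 0.997

0.997 bits


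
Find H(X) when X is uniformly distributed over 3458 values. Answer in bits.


H = log2(n) = log2(3458) = 11.7557

11.7557 bits


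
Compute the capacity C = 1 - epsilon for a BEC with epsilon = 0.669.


C = 1 - epsilon = 1 - 0.669 = 0.331

0.331 bits


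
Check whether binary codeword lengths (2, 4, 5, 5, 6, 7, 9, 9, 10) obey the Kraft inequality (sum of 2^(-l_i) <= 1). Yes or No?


Kraft sum = sum(2^(-l_i)) = 0.4033, need <= 1. Result: satisfied (a binary prefix-free code with these lengths exists)

Yes


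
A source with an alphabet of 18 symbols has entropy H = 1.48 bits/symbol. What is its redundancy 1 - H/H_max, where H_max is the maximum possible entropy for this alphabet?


H_max = log2(K) = log2(18) = 4.1699 bits/symbol. Redundancy = 1 - H/H_max = 1 - 1.48/4.1699 = 1 - 0.3549 = 0.6451

0.6451


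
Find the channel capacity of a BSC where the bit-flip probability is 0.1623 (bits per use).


H(p) = -p*log2(p) - (1-p)*log2(1-p) = -0.1623*log2(0.1623) - 0.8377*log2(0.8377) = 0.425756 + 0.214028 = 0.6398. C = 1 - H(p) = 1 - 0.6398 = 0.3602

0.3602 bits


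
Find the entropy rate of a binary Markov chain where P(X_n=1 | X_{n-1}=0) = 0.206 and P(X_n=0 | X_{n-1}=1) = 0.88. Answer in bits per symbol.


Stationary distribution: pi_0 = p10/(p01+p10) = 0.8103, pi_1 = 0.1897. Entropy rate H' = pi_0*H(p01) + pi_1*H(p10) = 0.8103*0.7338 + 0.1897*0.5294 = 0.695

0.695 bits/symbol


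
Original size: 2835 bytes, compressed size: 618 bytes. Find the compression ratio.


Ratio = original / compressed = 2835 / 618 = 4.5874

4.5874


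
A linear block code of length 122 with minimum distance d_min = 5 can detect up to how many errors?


Detection capability = d_min - 1 = 5 - 1 = 4

4 errors


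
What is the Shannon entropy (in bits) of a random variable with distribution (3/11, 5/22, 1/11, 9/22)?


H = -sum(p_i * log2(p_i)). Terms: -(3/11)*log2(3/11) = 0.511219; -(5/22)*log2(5/22) = 0.485796; -(1/11)*log2(1/11) = 0.314494; -(9/22)*log2(9/22) = 0.527525. H = 0.511219 + 0.485796 + 0.314494 + 0.527525 = 1.839

1.839 bits


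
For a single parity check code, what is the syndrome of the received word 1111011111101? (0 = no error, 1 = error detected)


Syndrome = XOR of all bits = 1 XOR 1 XOR 1 XOR 1 XOR 0 XOR 1 XOR 1 XOR 1 XOR 1 XOR 1 XOR 1 XOR 0 XOR 1 = 1

1


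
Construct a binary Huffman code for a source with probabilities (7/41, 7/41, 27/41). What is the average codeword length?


Huffman construction (repeatedly merge the two least-probable nodes; each merge adds 1 bit to every symbol beneath it): 7/41 + 7/41 = 14/41; 14/41 + 27/41 = 1. Resulting codeword lengths (in the order the probabilities were given): (2, 2, 1). L_avg = sum(p_i * l_i) = 7/41*2 + 7/41*2 + 27/41*1 = 55/41 = 1.3415

1.3415 bits


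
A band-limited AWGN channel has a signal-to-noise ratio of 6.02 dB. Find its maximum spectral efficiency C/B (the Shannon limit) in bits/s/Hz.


SNR_linear = 10^(6.02/10) = 3.9994; C/B = log2(1 + SNR_linear) = log2(1 + 3.9994) = 2.3218

2.3218 bits/s/Hz


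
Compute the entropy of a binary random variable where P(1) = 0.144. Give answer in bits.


H = -p*log2(p) - (1-p)*log2(1-p). -0.144*log2(0.144) = 0.402604; -0.856*log2(0.856) = 0.192016. H = 0.402604 + 0.192016 = 0.5946

0.5946 bits


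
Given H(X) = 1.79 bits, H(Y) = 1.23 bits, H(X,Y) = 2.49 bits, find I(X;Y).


I(X;Y) = H(X) + H(Y) - H(X,Y) = 1.79 + 1.23 - 2.49 = 0.53

0.53 bits


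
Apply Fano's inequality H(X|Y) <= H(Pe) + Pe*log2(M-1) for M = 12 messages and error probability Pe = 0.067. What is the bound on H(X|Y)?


H(Pe) = -Pe*log2(Pe) - (1-Pe)*log2(1-Pe) = -0.067*log2(0.067) - 0.933*log2(0.933) = 0.261280 + 0.093348 = 0.3546. Pe*log2(M-1) = 0.067*log2(11) = 0.231782. Bound = H(Pe) + Pe*log2(M-1) = 0.261280 + 0.093348 + 0.231782 = 0.5864

0.5864 bits


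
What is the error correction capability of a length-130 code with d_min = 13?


Correction capability = floor((d-1)/2) = floor((13-1)/2) = 6

6 errors


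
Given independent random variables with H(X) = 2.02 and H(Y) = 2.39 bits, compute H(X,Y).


For independent variables, H(X,Y) = H(X) + H(Y) = 2.02 + 2.39 = 4.41

4.41 bits


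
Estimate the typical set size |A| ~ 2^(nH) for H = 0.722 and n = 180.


log2|A_typical| = nH = 180 * 0.722 = 129.96, so |A_typical| ~ 2^129.96 = 1.324e+39

1.324e+39


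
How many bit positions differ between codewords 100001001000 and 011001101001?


Count differing positions: ^ ^ ^ . . . ^ . . . . ^ = 5 differences

5


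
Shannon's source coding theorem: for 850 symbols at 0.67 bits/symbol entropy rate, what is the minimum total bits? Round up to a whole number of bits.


Minimum bits >= n * H = 850 * 0.67 = 569.5, rounded up to a whole number of bits = 570

570 bits


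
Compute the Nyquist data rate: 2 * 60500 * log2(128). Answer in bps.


Rate = 2 * B * log2(M) = 2 * 60500 * 7.0 = 847000.0

847000.0 bps


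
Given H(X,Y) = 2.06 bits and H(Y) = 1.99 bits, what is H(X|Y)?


H(X|Y) = H(X,Y) - H(Y) = 2.06 - 1.99 = 0.07

0.07 bits


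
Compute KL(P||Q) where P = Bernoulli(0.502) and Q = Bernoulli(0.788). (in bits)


KL = p*log2(p/q) + (1-p)*log2((1-p)/(1-q)) = 0.502*log2(0.502/0.788) + 0.498*log2(0.498/0.212) = 0.287

0.287 bits


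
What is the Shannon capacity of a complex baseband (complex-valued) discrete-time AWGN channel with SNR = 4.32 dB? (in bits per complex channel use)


SNR_linear = 10^(4.32/10) = 2.704; C = log2(1 + SNR_linear) = log2(1 + 2.704) = 1.8891

1.8891 bits/channel use


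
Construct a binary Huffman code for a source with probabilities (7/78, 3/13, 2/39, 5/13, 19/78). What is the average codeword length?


Huffman construction (repeatedly merge the two least-probable nodes; each merge adds 1 bit to every symbol beneath it): 2/39 + 7/78 = 11/78; 11/78 + 3/13 = 29/78; 19/78 + 29/78 = 8/13; 5/13 + 8/13 = 1. Resulting codeword lengths (in the order the probabilities were given): (4, 3, 4, 1, 2). L_avg = sum(p_i * l_i) = 7/78*4 + 3/13*3 + 2/39*4 + 5/13*1 + 19/78*2 = 83/39 = 2.1282

2.1282 bits


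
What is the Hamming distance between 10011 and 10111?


Count differing positions: . . ^ . . = 1 differences

1


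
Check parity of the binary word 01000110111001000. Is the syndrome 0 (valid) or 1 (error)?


Syndrome = XOR of all bits = 0 XOR 1 XOR 0 XOR 0 XOR 0 XOR 1 XOR 1 XOR 0 XOR 1 XOR 1 XOR 1 XOR 0 XOR 0 XOR 1 XOR 0 XOR 0 XOR 0 = 1

1


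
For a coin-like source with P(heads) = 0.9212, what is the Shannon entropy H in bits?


H = -p*log2(p) - (1-p)*log2(1-p). -0.9212*log2(0.9212) = 0.109083; -0.0788*log2(0.0788) = 0.288854. H = 0.109083 + 0.288854 = 0.3979

0.3979 bits


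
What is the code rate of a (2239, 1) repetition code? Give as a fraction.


Rate = k/n = 1/2239

1/2239


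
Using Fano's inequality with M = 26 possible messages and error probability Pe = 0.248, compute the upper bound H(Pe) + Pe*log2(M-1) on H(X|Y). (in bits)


H(Pe) = -Pe*log2(Pe) - (1-Pe)*log2(1-Pe) = -0.248*log2(0.248) - 0.752*log2(0.752) = 0.498874 + 0.309219 = 0.8081. Pe*log2(M-1) = 0.248*log2(25) = 1.151676. Bound = H(Pe) + Pe*log2(M-1) = 0.498874 + 0.309219 + 1.151676 = 1.9598

1.9598 bits


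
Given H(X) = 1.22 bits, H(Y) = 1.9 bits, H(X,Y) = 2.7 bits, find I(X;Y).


I(X;Y) = H(X) + H(Y) - H(X,Y) = 1.22 + 1.9 - 2.7 = 0.42

0.42 bits


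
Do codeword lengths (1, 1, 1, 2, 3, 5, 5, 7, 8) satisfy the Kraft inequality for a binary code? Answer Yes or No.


Kraft sum = sum(2^(-l_i)) = 1.9492, need <= 1. Result: violated (a binary prefix-free code with these lengths cannot exist)

No


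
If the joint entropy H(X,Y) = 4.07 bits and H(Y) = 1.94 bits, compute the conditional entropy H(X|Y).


H(X|Y) = H(X,Y) - H(Y) = 4.07 - 1.94 = 2.13

2.13 bits


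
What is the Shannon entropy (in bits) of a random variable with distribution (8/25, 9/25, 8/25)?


H = -sum(p_i * log2(p_i)). Terms: -(8/25)*log2(8/25) = 0.526034; -(9/25)*log2(9/25) = 0.530615; -(8/25)*log2(8/25) = 0.526034. H = 0.526034 + 0.530615 + 0.526034 = 1.5827

1.5827 bits


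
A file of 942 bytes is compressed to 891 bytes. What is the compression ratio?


Ratio = original / compressed = 942 / 891 = 1.0572

1.0572


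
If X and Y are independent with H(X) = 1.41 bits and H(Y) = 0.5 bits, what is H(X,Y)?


For independent variables, H(X,Y) = H(X) + H(Y) = 1.41 + 0.5 = 1.91

1.91 bits


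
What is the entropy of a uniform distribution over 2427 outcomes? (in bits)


H = log2(n) = log2(2427) = 11.245

11.245 bits


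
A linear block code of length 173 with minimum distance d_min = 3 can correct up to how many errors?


Correction capability = floor((d-1)/2) = floor((3-1)/2) = 1

1 errors


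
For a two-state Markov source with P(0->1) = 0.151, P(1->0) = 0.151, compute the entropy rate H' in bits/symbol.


Stationary distribution: pi_0 = p10/(p01+p10) = 0.5, pi_1 = 0.5. Entropy rate H' = pi_0*H(p01) + pi_1*H(p10) = 0.5*0.6123 + 0.5*0.6123 = 0.6123

0.6123 bits/symbol


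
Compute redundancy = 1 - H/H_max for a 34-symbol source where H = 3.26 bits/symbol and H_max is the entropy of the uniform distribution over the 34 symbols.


H_max = log2(K) = log2(34) = 5.0875 bits/symbol. Redundancy = 1 - H/H_max = 1 - 3.26/5.0875 = 1 - 0.6408 = 0.3592

0.3592


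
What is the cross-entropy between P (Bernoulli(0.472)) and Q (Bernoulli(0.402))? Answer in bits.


H(P,Q) = -p*log2(q) - (1-p)*log2(1-q). -0.472*log2(0.402) = 0.620554; -0.528*log2(0.598) = 0.391661. H(P,Q) = 0.620554 + 0.391661 = 1.0122

1.0122 bits


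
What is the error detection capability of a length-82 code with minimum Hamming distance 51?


Detection capability = d_min - 1 = 51 - 1 = 50

50 errors


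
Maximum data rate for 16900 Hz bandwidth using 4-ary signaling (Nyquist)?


Rate = 2 * B * log2(M) = 2 * 16900 * 2.0 = 67600.0

67600.0 bps


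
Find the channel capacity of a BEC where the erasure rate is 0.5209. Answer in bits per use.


C = 1 - epsilon = 1 - 0.5209 = 0.4791

0.4791 bits


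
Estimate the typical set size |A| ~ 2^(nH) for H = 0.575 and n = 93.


log2|A_typical| = nH = 93 * 0.575 = 53.475, so |A_typical| ~ 2^53.475 = 1.252e+16

1.252e+16


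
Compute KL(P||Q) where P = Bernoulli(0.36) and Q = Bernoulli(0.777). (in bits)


KL = p*log2(p/q) + (1-p)*log2((1-p)/(1-q)) = 0.36*log2(0.36/0.777) + 0.64*log2(0.64/0.223) = 0.5739

0.5739 bits


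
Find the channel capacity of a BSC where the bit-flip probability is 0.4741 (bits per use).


H(p) = -p*log2(p) - (1-p)*log2(1-p) = -0.4741*log2(0.4741) - 0.5259*log2(0.5259) = 0.510481 + 0.487583 = 0.9981. C = 1 - H(p) = 1 - 0.9981 = 0.0019

0.0019 bits


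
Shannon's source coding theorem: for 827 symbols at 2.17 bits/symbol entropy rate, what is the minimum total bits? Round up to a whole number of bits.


Minimum bits >= n * H = 827 * 2.17 = 1794.59, rounded up to a whole number of bits = 1795

1795 bits


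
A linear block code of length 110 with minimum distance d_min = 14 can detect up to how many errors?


Detection capability = d_min - 1 = 14 - 1 = 13

13 errors


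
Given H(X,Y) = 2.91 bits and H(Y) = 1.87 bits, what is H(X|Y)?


H(X|Y) = H(X,Y) - H(Y) = 2.91 - 1.87 = 1.04

1.04 bits


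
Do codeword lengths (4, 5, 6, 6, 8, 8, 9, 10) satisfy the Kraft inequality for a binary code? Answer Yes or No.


Kraft sum = sum(2^(-l_i)) = 0.1357, need <= 1. Result: satisfied (a binary prefix-free code with these lengths exists)

Yes


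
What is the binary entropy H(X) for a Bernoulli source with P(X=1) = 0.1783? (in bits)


H = -p*log2(p) - (1-p)*log2(1-p). -0.1783*log2(0.1783) = 0.443543; -0.8217*log2(0.8217) = 0.232801. H = 0.443543 + 0.232801 = 0.6763

0.6763 bits


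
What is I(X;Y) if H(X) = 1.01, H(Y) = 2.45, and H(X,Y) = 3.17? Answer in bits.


I(X;Y) = H(X) + H(Y) - H(X,Y) = 1.01 + 2.45 - 3.17 = 0.29

0.29 bits


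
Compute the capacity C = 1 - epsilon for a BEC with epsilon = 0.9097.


C = 1 - epsilon = 1 - 0.9097 = 0.0903

0.0903 bits


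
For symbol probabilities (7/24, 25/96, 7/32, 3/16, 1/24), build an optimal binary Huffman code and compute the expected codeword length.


Huffman construction (repeatedly merge the two least-probable nodes; each merge adds 1 bit to every symbol beneath it): 1/24 + 3/16 = 11/48; 7/32 + 11/48 = 43/96; 25/96 + 7/24 = 53/96; 43/96 + 53/96 = 1. Resulting codeword lengths (in the order the probabilities were given): (2, 2, 2, 3, 3). L_avg = sum(p_i * l_i) = 7/24*2 + 25/96*2 + 7/32*2 + 3/16*3 + 1/24*3 = 107/48 = 2.2292

2.2292 bits


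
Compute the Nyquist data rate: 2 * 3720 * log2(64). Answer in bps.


Rate = 2 * B * log2(M) = 2 * 3720 * 6.0 = 44640.0

44640.0 bps


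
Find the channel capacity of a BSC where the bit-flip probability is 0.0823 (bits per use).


H(p) = -p*log2(p) - (1-p)*log2(1-p) = -0.0823*log2(0.0823) - 0.9177*log2(0.9177) = 0.296524 + 0.113708 = 0.4102. C = 1 - H(p) = 1 - 0.4102 = 0.5898

0.5898 bits


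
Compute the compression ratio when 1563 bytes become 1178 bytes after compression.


Ratio = original / compressed = 1563 / 1178 = 1.3268

1.3268


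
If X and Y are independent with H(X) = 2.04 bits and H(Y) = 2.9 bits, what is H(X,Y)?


For independent variables, H(X,Y) = H(X) + H(Y) = 2.04 + 2.9 = 4.94

4.94 bits


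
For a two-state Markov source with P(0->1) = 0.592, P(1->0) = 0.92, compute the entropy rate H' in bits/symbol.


Stationary distribution: pi_0 = p10/(p01+p10) = 0.6085, pi_1 = 0.3915. Entropy rate H' = pi_0*H(p01) + pi_1*H(p10) = 0.6085*0.9754 + 0.3915*0.4022 = 0.751

0.751 bits/symbol


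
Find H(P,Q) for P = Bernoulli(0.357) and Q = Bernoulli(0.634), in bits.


H(P,Q) = -p*log2(q) - (1-p)*log2(1-q). -0.357*log2(0.634) = 0.234708; -0.643*log2(0.366) = 0.932404. H(P,Q) = 0.234708 + 0.932404 = 1.1671

1.1671 bits


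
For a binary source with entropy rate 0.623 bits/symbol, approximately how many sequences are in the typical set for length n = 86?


log2|A_typical| = nH = 86 * 0.623 = 53.578, so |A_typical| ~ 2^53.578 = 1.345e+16

1.345e+16


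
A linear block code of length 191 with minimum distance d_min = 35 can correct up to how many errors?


Correction capability = floor((d-1)/2) = floor((35-1)/2) = 17

17 errors


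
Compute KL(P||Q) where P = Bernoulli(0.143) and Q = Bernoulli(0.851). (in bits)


KL = p*log2(p/q) + (1-p)*log2((1-p)/(1-q)) = 0.143*log2(0.143/0.851) + 0.857*log2(0.857/0.149) = 1.7951

1.7951 bits


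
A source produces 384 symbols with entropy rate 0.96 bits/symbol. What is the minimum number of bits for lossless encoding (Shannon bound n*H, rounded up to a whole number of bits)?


Minimum bits >= n * H = 384 * 0.96 = 368.64, rounded up to a whole number of bits = 369

369 bits


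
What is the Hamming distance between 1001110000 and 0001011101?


Count differing positions: ^ . . . ^ . ^ ^ . ^ = 5 differences

5


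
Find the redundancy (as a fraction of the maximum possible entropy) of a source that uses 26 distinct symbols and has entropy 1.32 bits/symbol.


H_max = log2(K) = log2(26) = 4.7004 bits/symbol. Redundancy = 1 - H/H_max = 1 - 1.32/4.7004 = 1 - 0.2808 = 0.7192

0.7192


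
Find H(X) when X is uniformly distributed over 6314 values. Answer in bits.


H = log2(n) = log2(6314) = 12.6243

12.6243 bits


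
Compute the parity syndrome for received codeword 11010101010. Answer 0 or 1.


Syndrome = XOR of all bits = 1 XOR 1 XOR 0 XOR 1 XOR 0 XOR 1 XOR 0 XOR 1 XOR 0 XOR 1 XOR 0 = 0

0


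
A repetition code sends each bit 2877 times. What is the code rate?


Rate = k/n = 1/2877

1/2877
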